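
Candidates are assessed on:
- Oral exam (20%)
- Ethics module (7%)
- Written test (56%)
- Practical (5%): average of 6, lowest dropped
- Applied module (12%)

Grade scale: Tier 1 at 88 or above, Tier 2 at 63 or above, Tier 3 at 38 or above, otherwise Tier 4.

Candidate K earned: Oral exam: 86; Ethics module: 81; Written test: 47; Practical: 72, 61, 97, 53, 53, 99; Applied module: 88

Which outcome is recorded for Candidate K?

Practical: drop 53 → average of remaining 5 = 382/5 = 76.4
Weighted total:
  Oral exam 86 × 0.2 = 17.2
  Ethics module 81 × 0.07 = 5.67
  Written test 47 × 0.56 = 26.32
  Practical 76.4 × 0.05 = 3.82
  Applied module 88 × 0.12 = 10.56
Sum = 63.57
63.57 is ≥ 63 and < 88 → Tier 2

Tier 2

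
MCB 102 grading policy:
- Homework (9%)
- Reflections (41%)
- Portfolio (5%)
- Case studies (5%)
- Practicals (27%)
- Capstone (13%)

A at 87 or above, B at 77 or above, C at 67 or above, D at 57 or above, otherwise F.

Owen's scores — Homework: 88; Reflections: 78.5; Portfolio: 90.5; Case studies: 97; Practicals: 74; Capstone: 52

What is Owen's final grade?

Weighted total:
  Homework 88 × 0.09 = 7.92
  Reflections 78.5 × 0.41 = 32.185
  Portfolio 90.5 × 0.05 = 4.525
  Case studies 97 × 0.05 = 4.85
  Practicals 74 × 0.27 = 19.98
  Capstone 52 × 0.13 = 6.76
Sum = 76.22
76.22 is ≥ 67 and < 77 → C

C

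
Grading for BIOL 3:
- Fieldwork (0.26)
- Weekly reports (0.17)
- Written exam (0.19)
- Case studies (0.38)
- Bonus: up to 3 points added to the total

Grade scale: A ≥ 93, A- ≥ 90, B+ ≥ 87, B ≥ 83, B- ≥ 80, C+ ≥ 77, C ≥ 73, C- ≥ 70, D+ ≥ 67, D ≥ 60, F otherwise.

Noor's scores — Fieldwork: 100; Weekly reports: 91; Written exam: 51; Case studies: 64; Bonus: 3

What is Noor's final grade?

Weighted total:
  Fieldwork 100 × 0.26 = 26
  Weekly reports 91 × 0.17 = 15.47
  Written exam 51 × 0.19 = 9.69
  Case studies 64 × 0.38 = 24.32
Sum = 75.48
Bonus: 75.48 + 3 = 78.48
78.48 is ≥ 77 and < 80 → C+

C+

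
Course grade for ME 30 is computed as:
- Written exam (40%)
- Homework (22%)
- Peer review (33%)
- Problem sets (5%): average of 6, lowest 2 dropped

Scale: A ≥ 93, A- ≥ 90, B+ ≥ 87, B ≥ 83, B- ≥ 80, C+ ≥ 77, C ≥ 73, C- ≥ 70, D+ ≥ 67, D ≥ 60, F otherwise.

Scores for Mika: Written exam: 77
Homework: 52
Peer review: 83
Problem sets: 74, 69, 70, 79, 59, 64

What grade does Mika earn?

Problem sets: drop 59, 64 → average of remaining 4 = 292/4 = 73
Weighted total:
  Written exam 77 × 0.4 = 30.8
  Homework 52 × 0.22 = 11.44
  Peer review 83 × 0.33 = 27.39
  Problem sets 73 × 0.05 = 3.65
Sum = 73.28
73.28 is ≥ 73 and < 77 → C

C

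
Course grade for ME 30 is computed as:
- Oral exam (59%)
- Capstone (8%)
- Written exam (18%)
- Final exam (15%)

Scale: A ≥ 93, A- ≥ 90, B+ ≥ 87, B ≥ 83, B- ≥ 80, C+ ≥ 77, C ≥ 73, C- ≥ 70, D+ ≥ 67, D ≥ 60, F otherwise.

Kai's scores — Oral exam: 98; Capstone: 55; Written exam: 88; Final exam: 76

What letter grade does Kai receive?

Weighted total:
  Oral exam 98 × 0.59 = 57.82
  Capstone 55 × 0.08 = 4.4
  Written exam 88 × 0.18 = 15.84
  Final exam 76 × 0.15 = 11.4
Sum = 89.46
89.46 is ≥ 87 and < 90 → B+

B+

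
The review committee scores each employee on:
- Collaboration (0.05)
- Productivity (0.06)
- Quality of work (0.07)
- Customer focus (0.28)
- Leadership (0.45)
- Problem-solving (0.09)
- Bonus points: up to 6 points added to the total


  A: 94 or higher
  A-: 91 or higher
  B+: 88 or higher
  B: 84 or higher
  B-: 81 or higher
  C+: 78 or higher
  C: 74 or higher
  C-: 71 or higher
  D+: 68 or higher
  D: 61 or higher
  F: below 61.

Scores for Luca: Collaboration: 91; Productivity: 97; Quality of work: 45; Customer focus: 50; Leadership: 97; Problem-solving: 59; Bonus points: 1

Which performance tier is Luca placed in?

Weighted total:
  Collaboration 91 × 0.05 = 4.55
  Productivity 97 × 0.06 = 5.82
  Quality of work 45 × 0.07 = 3.15
  Customer focus 50 × 0.28 = 14
  Leadership 97 × 0.45 = 43.65
  Problem-solving 59 × 0.09 = 5.31
Sum = 76.48
Bonus points: 76.48 + 1 = 77.48
77.48 is ≥ 74 and < 78 → C

C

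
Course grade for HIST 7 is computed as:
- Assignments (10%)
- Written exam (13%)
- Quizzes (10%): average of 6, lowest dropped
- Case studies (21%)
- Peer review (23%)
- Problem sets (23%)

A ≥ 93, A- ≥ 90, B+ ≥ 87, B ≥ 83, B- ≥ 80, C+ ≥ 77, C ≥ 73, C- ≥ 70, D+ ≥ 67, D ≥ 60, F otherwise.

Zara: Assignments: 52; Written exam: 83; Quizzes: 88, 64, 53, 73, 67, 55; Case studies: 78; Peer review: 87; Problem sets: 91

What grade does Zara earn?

B-

Quizzes: drop 53 → average of remaining 5 = 347/5 = 69.4
Weighted total:
  Assignments 52 × 0.1 = 5.2
  Written exam 83 × 0.13 = 10.79
  Quizzes 69.4 × 0.1 = 6.94
  Case studies 78 × 0.21 = 16.38
  Peer review 87 × 0.23 = 20.01
  Problem sets 91 × 0.23 = 20.93
Sum = 80.25
80.25 is ≥ 80 and < 83 → B-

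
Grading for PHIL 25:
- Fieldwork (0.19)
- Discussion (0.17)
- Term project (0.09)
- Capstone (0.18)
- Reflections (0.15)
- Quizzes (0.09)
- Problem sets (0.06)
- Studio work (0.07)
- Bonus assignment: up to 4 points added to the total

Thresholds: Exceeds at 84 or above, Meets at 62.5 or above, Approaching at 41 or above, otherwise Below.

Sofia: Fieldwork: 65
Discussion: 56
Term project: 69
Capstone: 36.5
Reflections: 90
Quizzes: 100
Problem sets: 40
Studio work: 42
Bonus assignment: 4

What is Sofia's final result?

Weighted total:
  Fieldwork 65 × 0.19 = 12.35
  Discussion 56 × 0.17 = 9.52
  Term project 69 × 0.09 = 6.21
  Capstone 36.5 × 0.18 = 6.57
  Reflections 90 × 0.15 = 13.5
  Quizzes 100 × 0.09 = 9
  Problem sets 40 × 0.06 = 2.4
  Studio work 42 × 0.07 = 2.94
Sum = 62.49
Bonus assignment: 62.49 + 4 = 66.49
66.49 is ≥ 62.5 and < 84 → Meets

Meets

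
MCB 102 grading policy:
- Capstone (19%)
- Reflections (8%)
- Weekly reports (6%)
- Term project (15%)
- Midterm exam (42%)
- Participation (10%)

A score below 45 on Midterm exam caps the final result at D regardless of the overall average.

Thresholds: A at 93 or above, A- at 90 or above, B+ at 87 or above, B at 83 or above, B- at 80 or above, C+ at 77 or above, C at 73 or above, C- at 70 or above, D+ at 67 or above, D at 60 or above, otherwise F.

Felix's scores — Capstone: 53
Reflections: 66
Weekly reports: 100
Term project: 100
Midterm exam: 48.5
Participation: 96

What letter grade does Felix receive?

D

Midterm exam score 48.5 ≥ 45: minimum met.
Weighted total:
  Capstone 53 × 0.19 = 10.07
  Reflections 66 × 0.08 = 5.28
  Weekly reports 100 × 0.06 = 6
  Term project 100 × 0.15 = 15
  Midterm exam 48.5 × 0.42 = 20.37
  Participation 96 × 0.1 = 9.6
Sum = 66.32
66.32 is ≥ 60 and < 67 → D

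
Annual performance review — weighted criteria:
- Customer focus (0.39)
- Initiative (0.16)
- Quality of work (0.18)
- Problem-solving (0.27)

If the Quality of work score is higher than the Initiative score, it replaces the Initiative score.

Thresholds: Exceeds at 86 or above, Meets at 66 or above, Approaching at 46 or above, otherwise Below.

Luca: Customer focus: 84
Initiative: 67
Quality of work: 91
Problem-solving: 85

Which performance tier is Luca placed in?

Quality of work (91) > Initiative (67), so Initiative counts as 91.
Weighted total:
  Customer focus 84 × 0.39 = 32.76
  Initiative 91 × 0.16 = 14.56
  Quality of work 91 × 0.18 = 16.38
  Problem-solving 85 × 0.27 = 22.95
Sum = 86.65
86.65 ≥ 86 → Exceeds

Exceeds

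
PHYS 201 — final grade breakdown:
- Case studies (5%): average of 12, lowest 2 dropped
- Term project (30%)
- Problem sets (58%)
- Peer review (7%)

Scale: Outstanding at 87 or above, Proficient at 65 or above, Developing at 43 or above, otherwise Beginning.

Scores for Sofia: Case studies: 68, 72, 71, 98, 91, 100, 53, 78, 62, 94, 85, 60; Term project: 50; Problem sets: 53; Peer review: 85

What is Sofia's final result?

Case studies: drop 53, 60 → average of remaining 10 = 819/10 = 81.9
Weighted total:
  Case studies 81.9 × 0.05 = 4.095
  Term project 50 × 0.3 = 15
  Problem sets 53 × 0.58 = 30.74
  Peer review 85 × 0.07 = 5.95
Sum = 55.785
55.785 is ≥ 43 and < 65 → Developing

Developing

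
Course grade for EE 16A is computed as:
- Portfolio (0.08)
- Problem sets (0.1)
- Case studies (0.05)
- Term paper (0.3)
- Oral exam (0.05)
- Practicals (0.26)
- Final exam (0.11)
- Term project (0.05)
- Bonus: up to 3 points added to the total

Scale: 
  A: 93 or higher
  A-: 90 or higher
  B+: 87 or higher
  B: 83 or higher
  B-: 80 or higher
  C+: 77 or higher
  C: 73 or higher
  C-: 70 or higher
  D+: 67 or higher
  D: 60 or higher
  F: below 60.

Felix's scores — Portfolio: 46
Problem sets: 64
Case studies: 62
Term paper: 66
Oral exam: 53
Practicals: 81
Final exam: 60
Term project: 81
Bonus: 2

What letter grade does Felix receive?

Weighted total:
  Portfolio 46 × 0.08 = 3.68
  Problem sets 64 × 0.1 = 6.4
  Case studies 62 × 0.05 = 3.1
  Term paper 66 × 0.3 = 19.8
  Oral exam 53 × 0.05 = 2.65
  Practicals 81 × 0.26 = 21.06
  Final exam 60 × 0.11 = 6.6
  Term project 81 × 0.05 = 4.05
Sum = 67.34
Bonus: 67.34 + 2 = 69.34
69.34 is ≥ 67 and < 70 → D+

D+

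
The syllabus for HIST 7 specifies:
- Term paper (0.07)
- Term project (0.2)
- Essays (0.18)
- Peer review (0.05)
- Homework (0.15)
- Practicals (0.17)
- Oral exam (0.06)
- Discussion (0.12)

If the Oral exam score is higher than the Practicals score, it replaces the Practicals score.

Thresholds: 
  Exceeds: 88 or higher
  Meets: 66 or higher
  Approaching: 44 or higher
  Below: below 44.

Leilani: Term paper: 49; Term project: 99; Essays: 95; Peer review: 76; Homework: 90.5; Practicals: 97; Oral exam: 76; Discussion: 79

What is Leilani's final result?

Exceeds

Oral exam (76) ≤ Practicals (97), so Practicals stays at 97.
Weighted total:
  Term paper 49 × 0.07 = 3.43
  Term project 99 × 0.2 = 19.8
  Essays 95 × 0.18 = 17.1
  Peer review 76 × 0.05 = 3.8
  Homework 90.5 × 0.15 = 13.575
  Practicals 97 × 0.17 = 16.49
  Oral exam 76 × 0.06 = 4.56
  Discussion 79 × 0.12 = 9.48
Sum = 88.235
88.235 ≥ 88 → Exceeds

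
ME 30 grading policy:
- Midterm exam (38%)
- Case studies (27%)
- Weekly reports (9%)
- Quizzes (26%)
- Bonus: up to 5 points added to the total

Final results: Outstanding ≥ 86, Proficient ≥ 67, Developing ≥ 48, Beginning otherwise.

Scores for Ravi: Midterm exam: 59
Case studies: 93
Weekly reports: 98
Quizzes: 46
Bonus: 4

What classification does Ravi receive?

Proficient

Weighted total:
  Midterm exam 59 × 0.38 = 22.42
  Case studies 93 × 0.27 = 25.11
  Weekly reports 98 × 0.09 = 8.82
  Quizzes 46 × 0.26 = 11.96
Sum = 68.31
Bonus: 68.31 + 4 = 72.31
72.31 is ≥ 67 and < 86 → Proficient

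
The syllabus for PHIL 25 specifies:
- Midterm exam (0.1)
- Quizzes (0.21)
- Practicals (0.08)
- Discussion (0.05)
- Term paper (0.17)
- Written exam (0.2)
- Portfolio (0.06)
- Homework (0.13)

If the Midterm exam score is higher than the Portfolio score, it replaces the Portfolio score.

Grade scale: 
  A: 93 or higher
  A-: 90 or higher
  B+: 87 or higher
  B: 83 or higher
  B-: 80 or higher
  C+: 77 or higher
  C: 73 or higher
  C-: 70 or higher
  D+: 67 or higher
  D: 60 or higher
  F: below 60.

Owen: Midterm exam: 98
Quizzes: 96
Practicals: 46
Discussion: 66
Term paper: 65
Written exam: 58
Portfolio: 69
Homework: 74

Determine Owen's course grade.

Midterm exam (98) > Portfolio (69), so Portfolio counts as 98.
Weighted total:
  Midterm exam 98 × 0.1 = 9.8
  Quizzes 96 × 0.21 = 20.16
  Practicals 46 × 0.08 = 3.68
  Discussion 66 × 0.05 = 3.3
  Term paper 65 × 0.17 = 11.05
  Written exam 58 × 0.2 = 11.6
  Portfolio 98 × 0.06 = 5.88
  Homework 74 × 0.13 = 9.62
Sum = 75.09
75.09 is ≥ 73 and < 77 → C

C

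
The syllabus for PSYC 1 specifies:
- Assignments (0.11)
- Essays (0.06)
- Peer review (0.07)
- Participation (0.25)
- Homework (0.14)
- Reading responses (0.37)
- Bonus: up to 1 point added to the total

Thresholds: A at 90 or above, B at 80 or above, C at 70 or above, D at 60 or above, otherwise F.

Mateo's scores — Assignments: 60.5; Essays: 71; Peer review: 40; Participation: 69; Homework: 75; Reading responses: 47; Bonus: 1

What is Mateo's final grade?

Weighted total:
  Assignments 60.5 × 0.11 = 6.655
  Essays 71 × 0.06 = 4.26
  Peer review 40 × 0.07 = 2.8
  Participation 69 × 0.25 = 17.25
  Homework 75 × 0.14 = 10.5
  Reading responses 47 × 0.37 = 17.39
Sum = 58.855
Bonus: 58.855 + 1 = 59.855
59.855 < 60 → F

F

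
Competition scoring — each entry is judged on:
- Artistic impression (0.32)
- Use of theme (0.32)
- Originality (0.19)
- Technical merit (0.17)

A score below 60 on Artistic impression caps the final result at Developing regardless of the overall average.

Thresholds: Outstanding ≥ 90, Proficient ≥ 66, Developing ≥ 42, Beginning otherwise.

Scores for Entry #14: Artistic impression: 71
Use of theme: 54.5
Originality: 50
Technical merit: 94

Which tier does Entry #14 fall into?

Artistic impression score 71 ≥ 60: minimum met.
Weighted total:
  Artistic impression 71 × 0.32 = 22.72
  Use of theme 54.5 × 0.32 = 17.44
  Originality 50 × 0.19 = 9.5
  Technical merit 94 × 0.17 = 15.98
Sum = 65.64
65.64 is ≥ 42 and < 66 → Developing

Developing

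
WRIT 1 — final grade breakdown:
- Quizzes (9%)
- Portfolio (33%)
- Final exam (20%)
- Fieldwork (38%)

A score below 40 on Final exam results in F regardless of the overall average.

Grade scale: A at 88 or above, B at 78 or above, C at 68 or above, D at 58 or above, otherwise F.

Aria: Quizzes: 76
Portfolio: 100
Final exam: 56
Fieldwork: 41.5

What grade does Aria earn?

Final exam score 56 ≥ 40: minimum met.
Weighted total:
  Quizzes 76 × 0.09 = 6.84
  Portfolio 100 × 0.33 = 33
  Final exam 56 × 0.2 = 11.2
  Fieldwork 41.5 × 0.38 = 15.77
Sum = 66.81
66.81 is ≥ 58 and < 68 → D

D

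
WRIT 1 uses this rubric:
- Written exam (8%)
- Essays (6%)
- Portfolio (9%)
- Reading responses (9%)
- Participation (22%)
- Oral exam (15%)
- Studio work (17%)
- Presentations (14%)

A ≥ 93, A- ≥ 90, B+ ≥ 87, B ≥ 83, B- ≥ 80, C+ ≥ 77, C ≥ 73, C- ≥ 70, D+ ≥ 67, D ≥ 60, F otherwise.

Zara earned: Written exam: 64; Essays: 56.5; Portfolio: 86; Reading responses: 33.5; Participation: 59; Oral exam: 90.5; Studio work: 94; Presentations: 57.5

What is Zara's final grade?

D+

Weighted total:
  Written exam 64 × 0.08 = 5.12
  Essays 56.5 × 0.06 = 3.39
  Portfolio 86 × 0.09 = 7.74
  Reading responses 33.5 × 0.09 = 3.015
  Participation 59 × 0.22 = 12.98
  Oral exam 90.5 × 0.15 = 13.575
  Studio work 94 × 0.17 = 15.98
  Presentations 57.5 × 0.14 = 8.05
Sum = 69.85
69.85 is ≥ 67 and < 70 → D+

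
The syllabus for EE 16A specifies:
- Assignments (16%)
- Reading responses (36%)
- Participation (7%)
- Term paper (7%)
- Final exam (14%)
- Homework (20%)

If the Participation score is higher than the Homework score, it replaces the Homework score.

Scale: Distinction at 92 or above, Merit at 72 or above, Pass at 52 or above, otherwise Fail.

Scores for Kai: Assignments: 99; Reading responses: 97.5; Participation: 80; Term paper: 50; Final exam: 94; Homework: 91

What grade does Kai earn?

Merit

Participation (80) ≤ Homework (91), so Homework stays at 91.
Weighted total:
  Assignments 99 × 0.16 = 15.84
  Reading responses 97.5 × 0.36 = 35.1
  Participation 80 × 0.07 = 5.6
  Term paper 50 × 0.07 = 3.5
  Final exam 94 × 0.14 = 13.16
  Homework 91 × 0.2 = 18.2
Sum = 91.4
91.4 is ≥ 72 and < 92 → Merit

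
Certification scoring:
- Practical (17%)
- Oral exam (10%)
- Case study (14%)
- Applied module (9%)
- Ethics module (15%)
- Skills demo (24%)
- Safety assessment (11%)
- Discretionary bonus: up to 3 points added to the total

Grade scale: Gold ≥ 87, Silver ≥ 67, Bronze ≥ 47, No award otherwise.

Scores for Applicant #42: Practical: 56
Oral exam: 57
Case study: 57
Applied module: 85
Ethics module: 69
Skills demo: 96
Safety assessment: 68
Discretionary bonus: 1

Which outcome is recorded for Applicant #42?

Weighted total:
  Practical 56 × 0.17 = 9.52
  Oral exam 57 × 0.1 = 5.7
  Case study 57 × 0.14 = 7.98
  Applied module 85 × 0.09 = 7.65
  Ethics module 69 × 0.15 = 10.35
  Skills demo 96 × 0.24 = 23.04
  Safety assessment 68 × 0.11 = 7.48
Sum = 71.72
Discretionary bonus: 71.72 + 1 = 72.72
72.72 is ≥ 67 and < 87 → Silver

Silver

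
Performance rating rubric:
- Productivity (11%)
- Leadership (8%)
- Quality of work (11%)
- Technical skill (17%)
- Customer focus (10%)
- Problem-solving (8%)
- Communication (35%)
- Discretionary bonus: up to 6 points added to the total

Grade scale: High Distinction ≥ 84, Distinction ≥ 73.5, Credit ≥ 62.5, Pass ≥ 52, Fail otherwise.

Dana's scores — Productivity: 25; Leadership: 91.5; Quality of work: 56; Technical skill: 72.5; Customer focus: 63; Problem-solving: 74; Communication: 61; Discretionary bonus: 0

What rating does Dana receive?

Pass

Weighted total:
  Productivity 25 × 0.11 = 2.75
  Leadership 91.5 × 0.08 = 7.32
  Quality of work 56 × 0.11 = 6.16
  Technical skill 72.5 × 0.17 = 12.325
  Customer focus 63 × 0.1 = 6.3
  Problem-solving 74 × 0.08 = 5.92
  Communication 61 × 0.35 = 21.35
Sum = 62.125
Discretionary bonus: 62.125 + 0 = 62.125
62.125 is ≥ 52 and < 62.5 → Pass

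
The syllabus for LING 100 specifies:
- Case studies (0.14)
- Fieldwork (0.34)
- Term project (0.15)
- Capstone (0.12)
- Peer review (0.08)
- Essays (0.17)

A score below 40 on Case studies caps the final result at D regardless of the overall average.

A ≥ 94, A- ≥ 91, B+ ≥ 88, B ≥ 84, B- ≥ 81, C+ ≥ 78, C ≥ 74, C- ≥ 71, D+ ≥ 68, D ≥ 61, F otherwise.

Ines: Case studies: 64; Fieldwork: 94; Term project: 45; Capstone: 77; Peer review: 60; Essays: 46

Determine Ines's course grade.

D+

Case studies score 64 ≥ 40: minimum met.
Weighted total:
  Case studies 64 × 0.14 = 8.96
  Fieldwork 94 × 0.34 = 31.96
  Term project 45 × 0.15 = 6.75
  Capstone 77 × 0.12 = 9.24
  Peer review 60 × 0.08 = 4.8
  Essays 46 × 0.17 = 7.82
Sum = 69.53
69.53 is ≥ 68 and < 71 → D+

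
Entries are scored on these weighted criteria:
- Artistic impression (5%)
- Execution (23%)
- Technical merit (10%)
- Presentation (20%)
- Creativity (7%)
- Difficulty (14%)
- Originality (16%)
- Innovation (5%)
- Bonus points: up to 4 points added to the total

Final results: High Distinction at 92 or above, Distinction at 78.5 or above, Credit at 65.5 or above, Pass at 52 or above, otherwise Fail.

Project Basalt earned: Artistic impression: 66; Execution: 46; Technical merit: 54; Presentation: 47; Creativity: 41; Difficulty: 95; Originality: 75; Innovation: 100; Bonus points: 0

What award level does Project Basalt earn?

Pass

Weighted total:
  Artistic impression 66 × 0.05 = 3.3
  Execution 46 × 0.23 = 10.58
  Technical merit 54 × 0.1 = 5.4
  Presentation 47 × 0.2 = 9.4
  Creativity 41 × 0.07 = 2.87
  Difficulty 95 × 0.14 = 13.3
  Originality 75 × 0.16 = 12
  Innovation 100 × 0.05 = 5
Sum = 61.85
Bonus points: 61.85 + 0 = 61.85
61.85 is ≥ 52 and < 65.5 → Pass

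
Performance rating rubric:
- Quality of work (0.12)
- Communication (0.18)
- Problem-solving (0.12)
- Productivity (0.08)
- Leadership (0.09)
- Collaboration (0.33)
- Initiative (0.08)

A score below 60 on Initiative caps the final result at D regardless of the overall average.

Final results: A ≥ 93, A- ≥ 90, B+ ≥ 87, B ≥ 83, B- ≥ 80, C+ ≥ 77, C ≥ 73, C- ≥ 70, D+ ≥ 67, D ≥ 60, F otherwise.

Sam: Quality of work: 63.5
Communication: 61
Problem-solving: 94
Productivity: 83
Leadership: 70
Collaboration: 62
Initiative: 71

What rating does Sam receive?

Initiative score 71 ≥ 60: minimum met.
Weighted total:
  Quality of work 63.5 × 0.12 = 7.62
  Communication 61 × 0.18 = 10.98
  Problem-solving 94 × 0.12 = 11.28
  Productivity 83 × 0.08 = 6.64
  Leadership 70 × 0.09 = 6.3
  Collaboration 62 × 0.33 = 20.46
  Initiative 71 × 0.08 = 5.68
Sum = 68.96
68.96 is ≥ 67 and < 70 → D+

D+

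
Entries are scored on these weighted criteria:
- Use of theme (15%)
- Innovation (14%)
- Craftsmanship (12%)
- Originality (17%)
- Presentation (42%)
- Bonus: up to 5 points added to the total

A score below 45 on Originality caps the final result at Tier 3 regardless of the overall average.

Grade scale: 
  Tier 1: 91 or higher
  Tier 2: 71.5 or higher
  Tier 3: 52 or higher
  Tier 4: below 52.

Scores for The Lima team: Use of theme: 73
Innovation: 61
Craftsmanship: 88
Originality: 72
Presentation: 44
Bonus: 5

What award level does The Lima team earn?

Tier 3

Originality score 72 ≥ 45: minimum met.
Weighted total:
  Use of theme 73 × 0.15 = 10.95
  Innovation 61 × 0.14 = 8.54
  Craftsmanship 88 × 0.12 = 10.56
  Originality 72 × 0.17 = 12.24
  Presentation 44 × 0.42 = 18.48
Sum = 60.77
Bonus: 60.77 + 5 = 65.77
65.77 is ≥ 52 and < 71.5 → Tier 3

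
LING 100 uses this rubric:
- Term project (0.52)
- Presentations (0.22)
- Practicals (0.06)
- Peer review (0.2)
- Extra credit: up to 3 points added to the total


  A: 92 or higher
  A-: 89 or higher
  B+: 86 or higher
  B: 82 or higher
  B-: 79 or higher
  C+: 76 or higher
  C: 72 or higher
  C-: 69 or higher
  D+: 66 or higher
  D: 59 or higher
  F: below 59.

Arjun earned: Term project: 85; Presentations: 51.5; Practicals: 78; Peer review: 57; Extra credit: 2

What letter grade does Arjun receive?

Weighted total:
  Term project 85 × 0.52 = 44.2
  Presentations 51.5 × 0.22 = 11.33
  Practicals 78 × 0.06 = 4.68
  Peer review 57 × 0.2 = 11.4
Sum = 71.61
Extra credit: 71.61 + 2 = 73.61
73.61 is ≥ 72 and < 76 → C

C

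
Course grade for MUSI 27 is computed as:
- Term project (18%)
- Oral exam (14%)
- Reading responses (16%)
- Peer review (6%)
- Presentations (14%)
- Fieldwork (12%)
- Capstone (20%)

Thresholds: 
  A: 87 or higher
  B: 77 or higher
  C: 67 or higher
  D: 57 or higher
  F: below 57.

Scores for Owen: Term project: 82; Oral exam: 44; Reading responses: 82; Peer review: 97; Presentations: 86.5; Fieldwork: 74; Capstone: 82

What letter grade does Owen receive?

B

Weighted total:
  Term project 82 × 0.18 = 14.76
  Oral exam 44 × 0.14 = 6.16
  Reading responses 82 × 0.16 = 13.12
  Peer review 97 × 0.06 = 5.82
  Presentations 86.5 × 0.14 = 12.11
  Fieldwork 74 × 0.12 = 8.88
  Capstone 82 × 0.2 = 16.4
Sum = 77.25
77.25 is ≥ 77 and < 87 → B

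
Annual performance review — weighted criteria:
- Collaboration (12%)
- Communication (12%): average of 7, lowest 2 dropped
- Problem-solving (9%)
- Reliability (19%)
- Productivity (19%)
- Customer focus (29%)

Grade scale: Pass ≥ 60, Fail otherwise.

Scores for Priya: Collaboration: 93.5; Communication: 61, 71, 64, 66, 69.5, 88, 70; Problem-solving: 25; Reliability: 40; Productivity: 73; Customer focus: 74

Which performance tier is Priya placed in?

Pass

Communication: drop 61, 64 → average of remaining 5 = 364.5/5 = 72.9
Weighted total:
  Collaboration 93.5 × 0.12 = 11.22
  Communication 72.9 × 0.12 = 8.748
  Problem-solving 25 × 0.09 = 2.25
  Reliability 40 × 0.19 = 7.6
  Productivity 73 × 0.19 = 13.87
  Customer focus 74 × 0.29 = 21.46
Sum = 65.148
65.148 ≥ 60 → Pass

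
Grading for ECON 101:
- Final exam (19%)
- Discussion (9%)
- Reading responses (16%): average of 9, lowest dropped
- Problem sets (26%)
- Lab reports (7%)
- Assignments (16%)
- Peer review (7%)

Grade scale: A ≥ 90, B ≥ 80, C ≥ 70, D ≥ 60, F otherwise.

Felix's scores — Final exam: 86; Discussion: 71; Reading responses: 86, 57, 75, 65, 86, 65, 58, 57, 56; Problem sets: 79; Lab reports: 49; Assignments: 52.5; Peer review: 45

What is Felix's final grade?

Reading responses: drop 56 → average of remaining 8 = 549/8 = 68.625
Weighted total:
  Final exam 86 × 0.19 = 16.34
  Discussion 71 × 0.09 = 6.39
  Reading responses 68.625 × 0.16 = 10.98
  Problem sets 79 × 0.26 = 20.54
  Lab reports 49 × 0.07 = 3.43
  Assignments 52.5 × 0.16 = 8.4
  Peer review 45 × 0.07 = 3.15
Sum = 69.23
69.23 is ≥ 60 and < 70 → D

D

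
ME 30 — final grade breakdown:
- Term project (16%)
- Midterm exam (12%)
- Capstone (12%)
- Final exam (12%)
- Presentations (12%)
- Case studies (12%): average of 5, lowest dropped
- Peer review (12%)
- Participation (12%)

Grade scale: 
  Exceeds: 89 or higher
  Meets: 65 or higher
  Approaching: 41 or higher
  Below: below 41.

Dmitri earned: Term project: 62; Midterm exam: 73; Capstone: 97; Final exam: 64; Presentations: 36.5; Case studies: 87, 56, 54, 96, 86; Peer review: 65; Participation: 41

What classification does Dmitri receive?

Case studies: drop 54 → average of remaining 4 = 325/4 = 81.25
Weighted total:
  Term project 62 × 0.16 = 9.92
  Midterm exam 73 × 0.12 = 8.76
  Capstone 97 × 0.12 = 11.64
  Final exam 64 × 0.12 = 7.68
  Presentations 36.5 × 0.12 = 4.38
  Case studies 81.25 × 0.12 = 9.75
  Peer review 65 × 0.12 = 7.8
  Participation 41 × 0.12 = 4.92
Sum = 64.85
64.85 is ≥ 41 and < 65 → Approaching

Approaching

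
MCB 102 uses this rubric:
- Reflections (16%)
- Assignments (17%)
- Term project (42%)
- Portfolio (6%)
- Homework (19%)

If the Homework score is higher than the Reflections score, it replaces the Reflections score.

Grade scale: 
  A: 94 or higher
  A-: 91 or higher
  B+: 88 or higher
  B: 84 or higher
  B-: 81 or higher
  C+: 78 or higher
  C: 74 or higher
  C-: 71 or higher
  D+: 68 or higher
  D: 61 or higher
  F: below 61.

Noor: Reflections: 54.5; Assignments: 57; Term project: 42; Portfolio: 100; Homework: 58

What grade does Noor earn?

Homework (58) > Reflections (54.5), so Reflections counts as 58.
Weighted total:
  Reflections 58 × 0.16 = 9.28
  Assignments 57 × 0.17 = 9.69
  Term project 42 × 0.42 = 17.64
  Portfolio 100 × 0.06 = 6
  Homework 58 × 0.19 = 11.02
Sum = 53.63
53.63 < 61 → F

F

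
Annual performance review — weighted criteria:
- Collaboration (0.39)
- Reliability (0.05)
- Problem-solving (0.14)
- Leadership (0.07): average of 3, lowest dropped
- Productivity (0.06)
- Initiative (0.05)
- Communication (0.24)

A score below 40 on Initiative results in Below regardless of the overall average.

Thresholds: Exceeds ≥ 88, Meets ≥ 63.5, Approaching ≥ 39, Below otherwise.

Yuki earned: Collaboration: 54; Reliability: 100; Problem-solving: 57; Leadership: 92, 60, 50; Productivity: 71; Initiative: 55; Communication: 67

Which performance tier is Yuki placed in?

Leadership: drop 50 → average of remaining 2 = 152/2 = 76
Initiative score 55 ≥ 40: minimum met.
Weighted total:
  Collaboration 54 × 0.39 = 21.06
  Reliability 100 × 0.05 = 5
  Problem-solving 57 × 0.14 = 7.98
  Leadership 76 × 0.07 = 5.32
  Productivity 71 × 0.06 = 4.26
  Initiative 55 × 0.05 = 2.75
  Communication 67 × 0.24 = 16.08
Sum = 62.45
62.45 is ≥ 39 and < 63.5 → Approaching

Approaching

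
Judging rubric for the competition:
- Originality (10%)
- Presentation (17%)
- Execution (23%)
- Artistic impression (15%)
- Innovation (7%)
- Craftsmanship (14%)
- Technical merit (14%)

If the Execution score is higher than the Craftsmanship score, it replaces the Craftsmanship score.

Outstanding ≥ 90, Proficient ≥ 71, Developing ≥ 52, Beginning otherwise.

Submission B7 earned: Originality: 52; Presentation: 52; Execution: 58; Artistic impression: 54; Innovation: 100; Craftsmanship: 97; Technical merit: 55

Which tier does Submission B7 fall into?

Execution (58) ≤ Craftsmanship (97), so Craftsmanship stays at 97.
Weighted total:
  Originality 52 × 0.1 = 5.2
  Presentation 52 × 0.17 = 8.84
  Execution 58 × 0.23 = 13.34
  Artistic impression 54 × 0.15 = 8.1
  Innovation 100 × 0.07 = 7
  Craftsmanship 97 × 0.14 = 13.58
  Technical merit 55 × 0.14 = 7.7
Sum = 63.76
63.76 is ≥ 52 and < 71 → Developing

Developing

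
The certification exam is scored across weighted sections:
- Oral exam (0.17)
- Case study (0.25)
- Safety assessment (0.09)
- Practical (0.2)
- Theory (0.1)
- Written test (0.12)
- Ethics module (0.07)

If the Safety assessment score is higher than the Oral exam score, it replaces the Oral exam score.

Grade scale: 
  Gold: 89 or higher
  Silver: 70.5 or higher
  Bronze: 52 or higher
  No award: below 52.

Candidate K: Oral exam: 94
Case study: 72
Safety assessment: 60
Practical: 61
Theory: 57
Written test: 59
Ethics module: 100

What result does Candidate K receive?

Safety assessment (60) ≤ Oral exam (94), so Oral exam stays at 94.
Weighted total:
  Oral exam 94 × 0.17 = 15.98
  Case study 72 × 0.25 = 18
  Safety assessment 60 × 0.09 = 5.4
  Practical 61 × 0.2 = 12.2
  Theory 57 × 0.1 = 5.7
  Written test 59 × 0.12 = 7.08
  Ethics module 100 × 0.07 = 7
Sum = 71.36
71.36 is ≥ 70.5 and < 89 → Silver

Silver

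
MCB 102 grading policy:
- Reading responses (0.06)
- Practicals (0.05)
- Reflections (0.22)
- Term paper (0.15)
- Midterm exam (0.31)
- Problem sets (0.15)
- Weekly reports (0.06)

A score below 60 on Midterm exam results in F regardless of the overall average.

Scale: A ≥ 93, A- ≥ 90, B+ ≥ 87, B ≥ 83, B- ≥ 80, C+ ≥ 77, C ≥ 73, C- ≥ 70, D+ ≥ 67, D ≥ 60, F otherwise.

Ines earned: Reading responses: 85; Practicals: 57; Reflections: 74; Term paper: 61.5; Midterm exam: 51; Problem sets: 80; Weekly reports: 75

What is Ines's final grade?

Midterm exam score 51 < 60: minimum not met.
Weighted total:
  Reading responses 85 × 0.06 = 5.1
  Practicals 57 × 0.05 = 2.85
  Reflections 74 × 0.22 = 16.28
  Term paper 61.5 × 0.15 = 9.225
  Midterm exam 51 × 0.31 = 15.81
  Problem sets 80 × 0.15 = 12
  Weekly reports 75 × 0.06 = 4.5
Sum = 65.765
Because the Midterm exam minimum was not met, the result is F.

F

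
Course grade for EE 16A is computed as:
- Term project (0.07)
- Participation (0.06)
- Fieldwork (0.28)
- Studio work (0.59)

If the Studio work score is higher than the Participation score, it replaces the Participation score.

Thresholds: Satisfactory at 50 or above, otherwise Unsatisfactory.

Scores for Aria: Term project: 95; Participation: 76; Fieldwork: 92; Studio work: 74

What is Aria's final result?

Satisfactory

Studio work (74) ≤ Participation (76), so Participation stays at 76.
Weighted total:
  Term project 95 × 0.07 = 6.65
  Participation 76 × 0.06 = 4.56
  Fieldwork 92 × 0.28 = 25.76
  Studio work 74 × 0.59 = 43.66
Sum = 80.63
80.63 ≥ 50 → Satisfactory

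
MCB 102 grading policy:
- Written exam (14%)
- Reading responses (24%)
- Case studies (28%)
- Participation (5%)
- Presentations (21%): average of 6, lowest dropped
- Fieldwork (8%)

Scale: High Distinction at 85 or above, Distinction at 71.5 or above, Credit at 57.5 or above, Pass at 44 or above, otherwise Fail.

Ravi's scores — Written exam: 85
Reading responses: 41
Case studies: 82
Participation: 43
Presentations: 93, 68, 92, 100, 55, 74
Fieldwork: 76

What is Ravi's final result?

Credit

Presentations: drop 55 → average of remaining 5 = 427/5 = 85.4
Weighted total:
  Written exam 85 × 0.14 = 11.9
  Reading responses 41 × 0.24 = 9.84
  Case studies 82 × 0.28 = 22.96
  Participation 43 × 0.05 = 2.15
  Presentations 85.4 × 0.21 = 17.934
  Fieldwork 76 × 0.08 = 6.08
Sum = 70.864
70.864 is ≥ 57.5 and < 71.5 → Credit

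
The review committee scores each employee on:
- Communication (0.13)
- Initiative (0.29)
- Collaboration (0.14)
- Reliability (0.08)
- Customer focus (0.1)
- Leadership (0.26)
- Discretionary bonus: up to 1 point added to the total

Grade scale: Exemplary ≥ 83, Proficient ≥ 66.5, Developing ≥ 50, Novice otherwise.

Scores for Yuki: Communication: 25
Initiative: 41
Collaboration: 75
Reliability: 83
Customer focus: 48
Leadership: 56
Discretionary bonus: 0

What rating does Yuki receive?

Weighted total:
  Communication 25 × 0.13 = 3.25
  Initiative 41 × 0.29 = 11.89
  Collaboration 75 × 0.14 = 10.5
  Reliability 83 × 0.08 = 6.64
  Customer focus 48 × 0.1 = 4.8
  Leadership 56 × 0.26 = 14.56
Sum = 51.64
Discretionary bonus: 51.64 + 0 = 51.64
51.64 is ≥ 50 and < 66.5 → Developing

Developing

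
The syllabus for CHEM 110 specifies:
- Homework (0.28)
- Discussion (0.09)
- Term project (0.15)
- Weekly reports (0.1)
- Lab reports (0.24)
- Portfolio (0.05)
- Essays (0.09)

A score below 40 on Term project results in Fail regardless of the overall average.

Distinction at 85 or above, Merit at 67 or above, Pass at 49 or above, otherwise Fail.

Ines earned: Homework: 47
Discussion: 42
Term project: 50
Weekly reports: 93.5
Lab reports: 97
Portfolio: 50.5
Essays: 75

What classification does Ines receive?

Term project score 50 ≥ 40: minimum met.
Weighted total:
  Homework 47 × 0.28 = 13.16
  Discussion 42 × 0.09 = 3.78
  Term project 50 × 0.15 = 7.5
  Weekly reports 93.5 × 0.1 = 9.35
  Lab reports 97 × 0.24 = 23.28
  Portfolio 50.5 × 0.05 = 2.525
  Essays 75 × 0.09 = 6.75
Sum = 66.345
66.345 is ≥ 49 and < 67 → Pass

Pass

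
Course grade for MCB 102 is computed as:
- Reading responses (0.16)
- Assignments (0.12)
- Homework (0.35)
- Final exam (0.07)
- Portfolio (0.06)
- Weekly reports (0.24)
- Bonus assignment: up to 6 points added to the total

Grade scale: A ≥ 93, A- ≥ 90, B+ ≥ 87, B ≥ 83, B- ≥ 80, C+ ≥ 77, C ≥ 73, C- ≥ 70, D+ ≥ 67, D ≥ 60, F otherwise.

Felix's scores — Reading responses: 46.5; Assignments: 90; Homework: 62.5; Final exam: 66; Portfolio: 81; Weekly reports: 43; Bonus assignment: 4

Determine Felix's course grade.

Weighted total:
  Reading responses 46.5 × 0.16 = 7.44
  Assignments 90 × 0.12 = 10.8
  Homework 62.5 × 0.35 = 21.875
  Final exam 66 × 0.07 = 4.62
  Portfolio 81 × 0.06 = 4.86
  Weekly reports 43 × 0.24 = 10.32
Sum = 59.915
Bonus assignment: 59.915 + 4 = 63.915
63.915 is ≥ 60 and < 67 → D

D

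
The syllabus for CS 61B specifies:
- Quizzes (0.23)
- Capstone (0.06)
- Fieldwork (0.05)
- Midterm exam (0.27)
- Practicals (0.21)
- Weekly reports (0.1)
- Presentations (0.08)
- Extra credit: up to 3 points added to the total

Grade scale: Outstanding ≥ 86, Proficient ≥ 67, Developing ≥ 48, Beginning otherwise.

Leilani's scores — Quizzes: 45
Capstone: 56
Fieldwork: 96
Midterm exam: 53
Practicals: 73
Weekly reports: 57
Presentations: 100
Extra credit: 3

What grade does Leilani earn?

Weighted total:
  Quizzes 45 × 0.23 = 10.35
  Capstone 56 × 0.06 = 3.36
  Fieldwork 96 × 0.05 = 4.8
  Midterm exam 53 × 0.27 = 14.31
  Practicals 73 × 0.21 = 15.33
  Weekly reports 57 × 0.1 = 5.7
  Presentations 100 × 0.08 = 8
Sum = 61.85
Extra credit: 61.85 + 3 = 64.85
64.85 is ≥ 48 and < 67 → Developing

Developing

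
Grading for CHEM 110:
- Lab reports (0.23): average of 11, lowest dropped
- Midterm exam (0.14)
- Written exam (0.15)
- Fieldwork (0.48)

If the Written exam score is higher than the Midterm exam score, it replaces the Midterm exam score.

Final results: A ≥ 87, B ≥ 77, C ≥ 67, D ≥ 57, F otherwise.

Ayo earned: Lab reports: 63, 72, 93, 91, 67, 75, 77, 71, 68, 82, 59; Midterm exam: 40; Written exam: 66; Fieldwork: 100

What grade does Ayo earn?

B

Lab reports: drop 59 → average of remaining 10 = 759/10 = 75.9
Written exam (66) > Midterm exam (40), so Midterm exam counts as 66.
Weighted total:
  Lab reports 75.9 × 0.23 = 17.457
  Midterm exam 66 × 0.14 = 9.24
  Written exam 66 × 0.15 = 9.9
  Fieldwork 100 × 0.48 = 48
Sum = 84.597
84.597 is ≥ 77 and < 87 → B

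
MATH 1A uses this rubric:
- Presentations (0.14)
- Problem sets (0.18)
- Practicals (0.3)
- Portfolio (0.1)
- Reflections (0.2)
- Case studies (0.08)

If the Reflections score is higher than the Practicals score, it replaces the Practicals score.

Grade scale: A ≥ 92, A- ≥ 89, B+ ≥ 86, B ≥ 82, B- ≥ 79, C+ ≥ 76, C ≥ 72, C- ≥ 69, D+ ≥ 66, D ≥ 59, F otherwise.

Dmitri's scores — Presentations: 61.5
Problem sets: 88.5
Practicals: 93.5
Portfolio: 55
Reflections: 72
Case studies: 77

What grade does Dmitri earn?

C+

Reflections (72) ≤ Practicals (93.5), so Practicals stays at 93.5.
Weighted total:
  Presentations 61.5 × 0.14 = 8.61
  Problem sets 88.5 × 0.18 = 15.93
  Practicals 93.5 × 0.3 = 28.05
  Portfolio 55 × 0.1 = 5.5
  Reflections 72 × 0.2 = 14.4
  Case studies 77 × 0.08 = 6.16
Sum = 78.65
78.65 is ≥ 76 and < 79 → C+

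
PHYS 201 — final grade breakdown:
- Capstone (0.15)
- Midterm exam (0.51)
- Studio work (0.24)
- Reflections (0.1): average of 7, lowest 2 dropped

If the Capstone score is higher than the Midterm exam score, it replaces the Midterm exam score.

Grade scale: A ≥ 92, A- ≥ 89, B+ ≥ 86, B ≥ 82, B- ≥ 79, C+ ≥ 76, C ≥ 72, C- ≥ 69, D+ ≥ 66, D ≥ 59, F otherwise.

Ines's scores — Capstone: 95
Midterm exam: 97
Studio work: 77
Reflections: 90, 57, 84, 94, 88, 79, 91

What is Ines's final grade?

A-

Reflections: drop 57, 79 → average of remaining 5 = 447/5 = 89.4
Capstone (95) ≤ Midterm exam (97), so Midterm exam stays at 97.
Weighted total:
  Capstone 95 × 0.15 = 14.25
  Midterm exam 97 × 0.51 = 49.47
  Studio work 77 × 0.24 = 18.48
  Reflections 89.4 × 0.1 = 8.94
Sum = 91.14
91.14 is ≥ 89 and < 92 → A-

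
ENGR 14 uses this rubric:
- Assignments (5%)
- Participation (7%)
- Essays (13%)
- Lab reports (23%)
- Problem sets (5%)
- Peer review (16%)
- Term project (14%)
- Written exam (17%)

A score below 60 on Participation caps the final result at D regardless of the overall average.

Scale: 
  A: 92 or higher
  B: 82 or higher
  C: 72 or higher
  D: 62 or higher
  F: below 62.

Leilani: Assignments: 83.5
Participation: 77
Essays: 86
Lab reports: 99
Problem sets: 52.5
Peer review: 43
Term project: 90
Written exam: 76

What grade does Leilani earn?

Participation score 77 ≥ 60: minimum met.
Weighted total:
  Assignments 83.5 × 0.05 = 4.175
  Participation 77 × 0.07 = 5.39
  Essays 86 × 0.13 = 11.18
  Lab reports 99 × 0.23 = 22.77
  Problem sets 52.5 × 0.05 = 2.625
  Peer review 43 × 0.16 = 6.88
  Term project 90 × 0.14 = 12.6
  Written exam 76 × 0.17 = 12.92
Sum = 78.54
78.54 is ≥ 72 and < 82 → C

C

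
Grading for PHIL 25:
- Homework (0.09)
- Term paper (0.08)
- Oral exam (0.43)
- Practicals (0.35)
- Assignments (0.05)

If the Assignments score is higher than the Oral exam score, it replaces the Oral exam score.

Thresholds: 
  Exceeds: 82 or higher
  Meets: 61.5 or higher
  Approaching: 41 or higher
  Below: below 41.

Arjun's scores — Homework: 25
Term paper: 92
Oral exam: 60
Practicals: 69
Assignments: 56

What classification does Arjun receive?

Meets

Assignments (56) ≤ Oral exam (60), so Oral exam stays at 60.
Weighted total:
  Homework 25 × 0.09 = 2.25
  Term paper 92 × 0.08 = 7.36
  Oral exam 60 × 0.43 = 25.8
  Practicals 69 × 0.35 = 24.15
  Assignments 56 × 0.05 = 2.8
Sum = 62.36
62.36 is ≥ 61.5 and < 82 → Meets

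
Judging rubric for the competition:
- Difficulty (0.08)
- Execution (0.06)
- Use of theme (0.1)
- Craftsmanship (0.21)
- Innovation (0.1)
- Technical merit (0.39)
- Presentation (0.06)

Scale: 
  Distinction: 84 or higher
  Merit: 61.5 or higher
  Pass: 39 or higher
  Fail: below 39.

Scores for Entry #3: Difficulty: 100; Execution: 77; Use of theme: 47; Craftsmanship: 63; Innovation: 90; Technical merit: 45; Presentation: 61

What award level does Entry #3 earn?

Weighted total:
  Difficulty 100 × 0.08 = 8
  Execution 77 × 0.06 = 4.62
  Use of theme 47 × 0.1 = 4.7
  Craftsmanship 63 × 0.21 = 13.23
  Innovation 90 × 0.1 = 9
  Technical merit 45 × 0.39 = 17.55
  Presentation 61 × 0.06 = 3.66
Sum = 60.76
60.76 is ≥ 39 and < 61.5 → Pass

Pass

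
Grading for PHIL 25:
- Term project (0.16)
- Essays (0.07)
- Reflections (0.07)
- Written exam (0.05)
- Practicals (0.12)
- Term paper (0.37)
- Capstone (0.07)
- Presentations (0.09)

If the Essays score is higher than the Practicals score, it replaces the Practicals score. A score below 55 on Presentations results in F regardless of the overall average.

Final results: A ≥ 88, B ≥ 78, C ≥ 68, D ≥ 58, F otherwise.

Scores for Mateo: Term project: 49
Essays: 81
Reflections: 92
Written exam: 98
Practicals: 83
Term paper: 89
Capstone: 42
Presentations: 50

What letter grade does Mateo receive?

Essays (81) ≤ Practicals (83), so Practicals stays at 83.
Presentations score 50 < 55: minimum not met.
Weighted total:
  Term project 49 × 0.16 = 7.84
  Essays 81 × 0.07 = 5.67
  Reflections 92 × 0.07 = 6.44
  Written exam 98 × 0.05 = 4.9
  Practicals 83 × 0.12 = 9.96
  Term paper 89 × 0.37 = 32.93
  Capstone 42 × 0.07 = 2.94
  Presentations 50 × 0.09 = 4.5
Sum = 75.18
Because the Presentations minimum was not met, the result is F.

F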